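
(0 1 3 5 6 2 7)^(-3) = (0 6 1 2 3 7 5)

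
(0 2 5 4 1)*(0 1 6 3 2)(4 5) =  (2 4 6 3)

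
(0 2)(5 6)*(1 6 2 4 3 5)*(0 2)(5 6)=(0 4 3 6 1 5)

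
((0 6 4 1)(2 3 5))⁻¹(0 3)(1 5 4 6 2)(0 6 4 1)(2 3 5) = (0 2 1 4 3)(5 6)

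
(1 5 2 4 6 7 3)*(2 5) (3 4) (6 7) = (1 2 3) (4 7) 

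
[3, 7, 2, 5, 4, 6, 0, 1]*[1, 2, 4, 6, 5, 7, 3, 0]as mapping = [0→6, 1→0, 2→4, 3→7, 4→5, 5→3, 6→1, 7→2]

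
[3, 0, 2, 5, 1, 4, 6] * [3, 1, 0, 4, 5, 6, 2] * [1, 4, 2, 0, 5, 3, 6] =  [5, 0, 1, 6, 4, 3, 2]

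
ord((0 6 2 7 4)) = 5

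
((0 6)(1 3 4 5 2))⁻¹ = (0 6)(1 2 5 4 3)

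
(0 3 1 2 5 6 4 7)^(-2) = (0 4 5 1)(2 3 7 6)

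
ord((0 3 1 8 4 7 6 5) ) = 8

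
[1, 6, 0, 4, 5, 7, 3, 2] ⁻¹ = [2, 0, 7, 6, 3, 4, 1, 5] 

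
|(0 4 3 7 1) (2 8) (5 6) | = 10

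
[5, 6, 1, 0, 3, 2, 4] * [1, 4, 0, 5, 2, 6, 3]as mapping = [0→6, 1→3, 2→4, 3→1, 4→5, 5→0, 6→2]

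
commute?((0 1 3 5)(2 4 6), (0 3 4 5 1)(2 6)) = no:(0 1 3 5)(2 4 6)*(0 3 4 5 1)(2 6) = (1 4 2 5 3), (0 3 4 5 1)(2 6)*(0 1 3 5)(2 4 6) = (0 5 3 6 4)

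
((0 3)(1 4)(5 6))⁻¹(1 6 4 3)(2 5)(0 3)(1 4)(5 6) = (0 4 5 1)(2 6)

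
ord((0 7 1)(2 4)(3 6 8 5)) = 12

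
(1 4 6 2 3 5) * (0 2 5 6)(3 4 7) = (0 2 4)(1 7 3 6 5)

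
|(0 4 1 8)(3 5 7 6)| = 4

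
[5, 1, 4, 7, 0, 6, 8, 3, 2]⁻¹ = [4, 1, 8, 7, 2, 0, 5, 3, 6]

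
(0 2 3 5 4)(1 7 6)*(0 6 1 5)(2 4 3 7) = (0 4 6 5 3)(1 2 7)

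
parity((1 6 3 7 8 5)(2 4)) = even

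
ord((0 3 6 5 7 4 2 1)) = 8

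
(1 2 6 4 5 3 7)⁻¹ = (1 7 3 5 4 6 2)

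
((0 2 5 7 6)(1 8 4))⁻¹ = (0 6 7 5 2)(1 4 8)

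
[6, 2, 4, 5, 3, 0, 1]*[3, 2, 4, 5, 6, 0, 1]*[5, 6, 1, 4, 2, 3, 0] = [6, 2, 0, 5, 3, 4, 1]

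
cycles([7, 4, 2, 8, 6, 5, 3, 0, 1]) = (0 7)(1 4 6 3 8)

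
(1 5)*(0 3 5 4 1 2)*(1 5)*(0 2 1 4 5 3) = (1 5)(3 4)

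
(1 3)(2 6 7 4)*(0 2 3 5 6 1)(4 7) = (0 2 1 5 6 4 3)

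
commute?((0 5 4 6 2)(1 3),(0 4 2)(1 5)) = no:(0 5 4 6 2)(1 3)*(0 4 2)(1 5) = (0 1 3 5 2 4 6),(0 4 2)(1 5)*(0 5 4 6 2)(1 3) = (0 6 2 5 3 1 4)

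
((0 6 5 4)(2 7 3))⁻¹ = (0 4 5 6)(2 3 7)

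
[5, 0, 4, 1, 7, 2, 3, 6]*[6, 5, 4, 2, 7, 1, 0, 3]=[1, 6, 7, 5, 3, 4, 2, 0]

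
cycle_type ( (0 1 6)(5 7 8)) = 3^2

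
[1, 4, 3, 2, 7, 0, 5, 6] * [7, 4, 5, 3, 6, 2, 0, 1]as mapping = [0→4, 1→6, 2→3, 3→5, 4→1, 5→7, 6→2, 7→0]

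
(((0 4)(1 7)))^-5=(0 4)(1 7)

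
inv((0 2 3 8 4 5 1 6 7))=(0 7 6 1 5 4 8 3 2)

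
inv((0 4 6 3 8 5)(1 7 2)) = (0 5 8 3 6 4)(1 2 7)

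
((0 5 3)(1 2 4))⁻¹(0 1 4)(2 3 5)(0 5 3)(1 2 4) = (0 3 4)(1 5 2)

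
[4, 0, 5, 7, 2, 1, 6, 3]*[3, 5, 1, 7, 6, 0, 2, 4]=[6, 3, 0, 4, 1, 5, 2, 7]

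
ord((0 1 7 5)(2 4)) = 4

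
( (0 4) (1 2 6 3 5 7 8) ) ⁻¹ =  (0 4) (1 8 7 5 3 6 2) 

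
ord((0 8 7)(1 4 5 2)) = 12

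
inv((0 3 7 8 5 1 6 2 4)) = (0 4 2 6 1 5 8 7 3)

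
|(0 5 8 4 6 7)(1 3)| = 6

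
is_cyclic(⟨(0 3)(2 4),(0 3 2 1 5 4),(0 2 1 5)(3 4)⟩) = no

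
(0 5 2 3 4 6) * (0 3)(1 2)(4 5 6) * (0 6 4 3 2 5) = (0 4 3)(1 5)(2 6)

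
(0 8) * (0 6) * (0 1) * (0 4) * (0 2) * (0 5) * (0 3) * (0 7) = (0 8 6 1 4 2 5 3 7)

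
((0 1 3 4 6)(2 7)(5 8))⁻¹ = (0 6 4 3 1)(2 7)(5 8)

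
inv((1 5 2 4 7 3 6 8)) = (1 8 6 3 7 4 2 5)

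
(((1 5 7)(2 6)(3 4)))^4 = (1 5 7)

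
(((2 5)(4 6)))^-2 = ()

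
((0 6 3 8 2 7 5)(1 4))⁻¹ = (0 5 7 2 8 3 6)(1 4)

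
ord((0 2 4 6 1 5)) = 6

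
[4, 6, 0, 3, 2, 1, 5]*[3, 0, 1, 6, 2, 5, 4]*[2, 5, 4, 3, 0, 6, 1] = [4, 0, 3, 1, 5, 2, 6]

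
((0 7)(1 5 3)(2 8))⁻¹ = (0 7)(1 3 5)(2 8)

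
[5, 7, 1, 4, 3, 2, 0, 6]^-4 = [2, 6, 7, 3, 4, 1, 5, 0]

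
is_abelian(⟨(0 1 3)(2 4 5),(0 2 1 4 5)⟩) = no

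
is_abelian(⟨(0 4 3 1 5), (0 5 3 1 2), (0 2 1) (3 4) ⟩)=no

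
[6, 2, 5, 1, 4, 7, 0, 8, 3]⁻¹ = [6, 3, 1, 8, 4, 2, 0, 5, 7]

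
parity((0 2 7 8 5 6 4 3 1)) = even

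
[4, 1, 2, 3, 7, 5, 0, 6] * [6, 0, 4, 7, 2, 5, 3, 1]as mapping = [0→2, 1→0, 2→4, 3→7, 4→1, 5→5, 6→6, 7→3]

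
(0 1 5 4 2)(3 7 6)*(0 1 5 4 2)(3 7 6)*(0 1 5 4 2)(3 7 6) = (0 4 1 2 5)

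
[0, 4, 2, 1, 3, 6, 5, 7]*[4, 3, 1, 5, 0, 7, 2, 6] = [4, 0, 1, 3, 5, 2, 7, 6]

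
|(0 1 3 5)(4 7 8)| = 12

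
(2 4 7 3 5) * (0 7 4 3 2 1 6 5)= (0 7 2 3)(1 6 5)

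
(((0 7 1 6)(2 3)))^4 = ()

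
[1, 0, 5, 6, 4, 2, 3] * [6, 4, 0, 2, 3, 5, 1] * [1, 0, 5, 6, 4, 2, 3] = [4, 3, 2, 0, 6, 1, 5]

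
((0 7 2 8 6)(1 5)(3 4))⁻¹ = (0 6 8 2 7)(1 5)(3 4)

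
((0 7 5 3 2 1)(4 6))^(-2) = (0 2 5)(1 3 7)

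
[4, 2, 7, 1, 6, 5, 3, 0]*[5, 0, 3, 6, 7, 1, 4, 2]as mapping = [0→7, 1→3, 2→2, 3→0, 4→4, 5→1, 6→6, 7→5]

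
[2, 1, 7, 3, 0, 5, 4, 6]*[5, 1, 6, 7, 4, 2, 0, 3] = [6, 1, 3, 7, 5, 2, 4, 0]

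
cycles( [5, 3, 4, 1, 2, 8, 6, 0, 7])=(0 5 8 7)(1 3)(2 4)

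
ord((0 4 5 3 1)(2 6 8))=15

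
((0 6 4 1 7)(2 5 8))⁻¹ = (0 7 1 4 6)(2 8 5)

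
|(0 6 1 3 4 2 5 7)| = 8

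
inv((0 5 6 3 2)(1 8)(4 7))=(0 2 3 6 5)(1 8)(4 7)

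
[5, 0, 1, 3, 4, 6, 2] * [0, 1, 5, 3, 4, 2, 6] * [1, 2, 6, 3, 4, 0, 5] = [6, 1, 2, 3, 4, 5, 0]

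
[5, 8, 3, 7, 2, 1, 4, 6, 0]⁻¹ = [8, 5, 4, 2, 6, 0, 7, 3, 1]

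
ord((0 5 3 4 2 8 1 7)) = 8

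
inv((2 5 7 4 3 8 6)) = (2 6 8 3 4 7 5)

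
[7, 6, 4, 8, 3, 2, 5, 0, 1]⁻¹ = [7, 8, 5, 4, 2, 6, 1, 0, 3]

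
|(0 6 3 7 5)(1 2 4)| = 15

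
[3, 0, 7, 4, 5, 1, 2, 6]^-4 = [3, 0, 6, 4, 5, 1, 7, 2]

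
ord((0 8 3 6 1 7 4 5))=8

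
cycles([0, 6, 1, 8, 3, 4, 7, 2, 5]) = (1 6 7 2)(3 8 5 4)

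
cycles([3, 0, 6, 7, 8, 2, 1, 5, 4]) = (0 3 7 5 2 6 1)(4 8)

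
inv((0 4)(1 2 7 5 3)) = (0 4)(1 3 5 7 2)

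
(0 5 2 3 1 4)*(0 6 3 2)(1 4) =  (0 5)(3 4 6)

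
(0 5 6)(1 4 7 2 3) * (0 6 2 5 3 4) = (0 3 1)(2 4 7 5)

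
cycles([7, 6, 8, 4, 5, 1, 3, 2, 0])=(0 7 2 8)(1 6 3 4 5)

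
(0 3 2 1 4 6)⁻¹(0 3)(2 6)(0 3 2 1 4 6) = (0 1)(2 3)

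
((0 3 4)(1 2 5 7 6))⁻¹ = (0 4 3)(1 6 7 5 2)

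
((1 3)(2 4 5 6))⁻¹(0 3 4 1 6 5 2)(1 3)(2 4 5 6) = (0 1 5 3 2 6 4)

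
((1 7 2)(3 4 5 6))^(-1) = (1 2 7)(3 6 5 4)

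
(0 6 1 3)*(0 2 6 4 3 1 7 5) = (0 4 3 2 6 7 5)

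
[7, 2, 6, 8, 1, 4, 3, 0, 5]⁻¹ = [7, 4, 1, 6, 5, 8, 2, 0, 3]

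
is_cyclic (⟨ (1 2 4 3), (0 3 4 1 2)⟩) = no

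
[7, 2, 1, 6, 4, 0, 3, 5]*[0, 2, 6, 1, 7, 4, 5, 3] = [3, 6, 2, 5, 7, 0, 1, 4]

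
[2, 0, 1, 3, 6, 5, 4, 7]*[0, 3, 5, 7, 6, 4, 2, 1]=[5, 0, 3, 7, 2, 4, 6, 1]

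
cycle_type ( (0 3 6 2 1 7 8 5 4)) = 9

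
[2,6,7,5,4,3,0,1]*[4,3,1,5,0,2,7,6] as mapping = [0→1,1→7,2→6,3→2,4→0,5→5,6→4,7→3] 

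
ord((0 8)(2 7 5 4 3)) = 10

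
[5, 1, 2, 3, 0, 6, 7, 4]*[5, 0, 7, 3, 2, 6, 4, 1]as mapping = [0→6, 1→0, 2→7, 3→3, 4→5, 5→4, 6→1, 7→2]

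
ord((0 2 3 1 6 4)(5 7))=6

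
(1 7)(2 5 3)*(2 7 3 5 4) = (1 3 7)(2 4)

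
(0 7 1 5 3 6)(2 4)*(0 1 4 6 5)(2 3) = (0 7 4 3 5 2 6 1)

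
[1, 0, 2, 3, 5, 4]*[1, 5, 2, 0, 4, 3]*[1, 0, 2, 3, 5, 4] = [4, 0, 2, 1, 3, 5]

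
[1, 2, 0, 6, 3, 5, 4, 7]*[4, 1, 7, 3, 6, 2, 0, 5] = [1, 7, 4, 0, 3, 2, 6, 5]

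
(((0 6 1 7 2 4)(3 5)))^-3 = (0 7)(1 4)(2 6)(3 5)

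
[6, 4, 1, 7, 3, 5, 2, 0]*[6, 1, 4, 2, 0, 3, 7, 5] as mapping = [0→7, 1→0, 2→1, 3→5, 4→2, 5→3, 6→4, 7→6] 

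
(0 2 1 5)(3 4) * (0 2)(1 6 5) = (2 6 5)(3 4)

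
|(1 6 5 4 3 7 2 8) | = 8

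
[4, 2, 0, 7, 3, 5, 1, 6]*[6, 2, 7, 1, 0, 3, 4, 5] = [0, 7, 6, 5, 1, 3, 2, 4]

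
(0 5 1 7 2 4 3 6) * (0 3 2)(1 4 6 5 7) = (0 7)(2 6 3 5 4)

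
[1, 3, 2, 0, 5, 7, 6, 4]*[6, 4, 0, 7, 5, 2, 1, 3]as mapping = [0→4, 1→7, 2→0, 3→6, 4→2, 5→3, 6→1, 7→5]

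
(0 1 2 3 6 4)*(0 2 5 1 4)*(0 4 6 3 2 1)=(0 6 4 1 5)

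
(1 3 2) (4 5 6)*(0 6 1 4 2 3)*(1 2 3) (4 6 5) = (0 5 2 6 3 1) 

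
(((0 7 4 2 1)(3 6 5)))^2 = (0 4 1 7 2)(3 5 6)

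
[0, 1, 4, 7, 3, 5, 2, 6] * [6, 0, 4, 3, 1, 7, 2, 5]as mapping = [0→6, 1→0, 2→1, 3→5, 4→3, 5→7, 6→4, 7→2]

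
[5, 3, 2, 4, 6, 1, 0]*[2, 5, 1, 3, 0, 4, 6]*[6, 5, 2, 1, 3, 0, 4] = [3, 1, 5, 6, 4, 0, 2]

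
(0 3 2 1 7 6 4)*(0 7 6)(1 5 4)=(0 3 2 5 4 7)(1 6)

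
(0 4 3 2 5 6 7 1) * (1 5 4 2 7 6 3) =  (0 2 4 1)(3 7 5)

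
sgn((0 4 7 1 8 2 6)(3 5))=-1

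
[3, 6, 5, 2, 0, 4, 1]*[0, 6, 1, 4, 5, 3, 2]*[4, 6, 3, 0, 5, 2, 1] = [5, 3, 0, 6, 4, 2, 1]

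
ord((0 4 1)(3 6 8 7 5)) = 15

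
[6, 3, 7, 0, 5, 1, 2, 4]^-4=[4, 2, 1, 7, 0, 6, 5, 3]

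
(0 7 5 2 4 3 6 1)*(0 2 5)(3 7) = (0 3 6 1 2 4 7)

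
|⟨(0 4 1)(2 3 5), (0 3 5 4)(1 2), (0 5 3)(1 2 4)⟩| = 360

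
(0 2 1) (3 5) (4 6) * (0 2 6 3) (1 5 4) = (0 6 1 2 5) (3 4) 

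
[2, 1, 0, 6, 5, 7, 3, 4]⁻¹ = [2, 1, 0, 6, 7, 4, 3, 5]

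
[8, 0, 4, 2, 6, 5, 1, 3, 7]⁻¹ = [1, 6, 3, 7, 2, 5, 4, 8, 0]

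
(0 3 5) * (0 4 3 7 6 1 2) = (0 7 6 1 2)(3 5 4)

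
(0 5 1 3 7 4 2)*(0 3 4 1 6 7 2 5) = (1 4 5 6 7)(2 3)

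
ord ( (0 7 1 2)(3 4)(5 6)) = 4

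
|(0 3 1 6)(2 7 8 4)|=4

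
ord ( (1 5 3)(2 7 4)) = 3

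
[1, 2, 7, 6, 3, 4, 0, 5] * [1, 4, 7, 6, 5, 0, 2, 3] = [4, 7, 3, 2, 6, 5, 1, 0]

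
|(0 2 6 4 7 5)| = 6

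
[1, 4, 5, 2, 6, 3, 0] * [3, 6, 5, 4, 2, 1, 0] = [6, 2, 1, 5, 0, 4, 3]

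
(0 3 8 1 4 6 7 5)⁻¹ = (0 5 7 6 4 1 8 3)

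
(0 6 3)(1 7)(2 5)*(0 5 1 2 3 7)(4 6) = (0 4 6 7 2 1)(3 5)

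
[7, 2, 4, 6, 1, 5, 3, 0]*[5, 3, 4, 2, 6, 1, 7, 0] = [0, 4, 6, 7, 3, 1, 2, 5]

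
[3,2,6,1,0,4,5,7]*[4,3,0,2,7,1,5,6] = [2,0,5,3,4,7,1,6]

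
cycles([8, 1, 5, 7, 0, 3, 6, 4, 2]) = (0 8 2 5 3 7 4)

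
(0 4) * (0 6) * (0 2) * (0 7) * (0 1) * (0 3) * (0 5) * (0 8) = (0 4 6 2 7 1 3 5 8)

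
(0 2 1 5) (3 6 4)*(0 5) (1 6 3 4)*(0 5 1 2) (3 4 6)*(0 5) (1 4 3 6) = (0 5 4 1) (2 6) 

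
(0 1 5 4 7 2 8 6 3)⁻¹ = (0 3 6 8 2 7 4 5 1)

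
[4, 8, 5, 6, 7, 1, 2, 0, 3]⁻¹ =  [7, 5, 6, 8, 0, 2, 3, 4, 1]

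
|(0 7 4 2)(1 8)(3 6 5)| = 12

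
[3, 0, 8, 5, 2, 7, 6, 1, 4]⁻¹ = [1, 7, 4, 0, 8, 3, 6, 5, 2]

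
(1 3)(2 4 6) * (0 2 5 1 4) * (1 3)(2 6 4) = (0 6 5 3 2)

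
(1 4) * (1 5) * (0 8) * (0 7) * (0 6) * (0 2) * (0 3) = (0 8 7 6 2 3) (1 4 5) 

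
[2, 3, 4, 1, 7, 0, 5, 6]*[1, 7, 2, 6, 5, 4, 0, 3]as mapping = [0→2, 1→6, 2→5, 3→7, 4→3, 5→1, 6→4, 7→0]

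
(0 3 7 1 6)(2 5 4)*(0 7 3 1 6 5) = (0 1 5 4 2)(6 7)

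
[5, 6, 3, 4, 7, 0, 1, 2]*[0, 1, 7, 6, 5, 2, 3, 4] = [2, 3, 6, 5, 4, 0, 1, 7]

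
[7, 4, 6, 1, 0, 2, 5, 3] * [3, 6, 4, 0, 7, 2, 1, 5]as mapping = [0→5, 1→7, 2→1, 3→6, 4→3, 5→4, 6→2, 7→0]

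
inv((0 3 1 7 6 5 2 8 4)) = (0 4 8 2 5 6 7 1 3)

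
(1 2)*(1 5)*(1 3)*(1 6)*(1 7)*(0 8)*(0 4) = (0 8 4)(1 2 5 3 6 7)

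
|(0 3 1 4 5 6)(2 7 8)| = 6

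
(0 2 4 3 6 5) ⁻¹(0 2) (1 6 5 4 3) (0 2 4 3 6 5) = (0 3 6 1 5) (2 4) 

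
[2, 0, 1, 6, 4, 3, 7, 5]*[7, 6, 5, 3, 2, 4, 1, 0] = [5, 7, 6, 1, 2, 3, 0, 4]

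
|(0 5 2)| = 3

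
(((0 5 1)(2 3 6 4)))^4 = (0 5 1)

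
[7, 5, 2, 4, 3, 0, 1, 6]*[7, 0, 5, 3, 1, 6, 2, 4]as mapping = [0→4, 1→6, 2→5, 3→1, 4→3, 5→7, 6→0, 7→2]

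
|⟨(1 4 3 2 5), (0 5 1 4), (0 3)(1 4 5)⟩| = 720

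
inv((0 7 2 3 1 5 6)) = (0 6 5 1 3 2 7)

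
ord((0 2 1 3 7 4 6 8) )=8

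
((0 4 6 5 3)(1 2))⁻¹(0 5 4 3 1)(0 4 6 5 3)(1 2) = (0 2 4 3 6)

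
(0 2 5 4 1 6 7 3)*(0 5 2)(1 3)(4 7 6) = (1 4 3 5 7)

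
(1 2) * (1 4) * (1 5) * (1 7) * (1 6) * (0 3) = (0 3) (1 2 4 5 7 6) 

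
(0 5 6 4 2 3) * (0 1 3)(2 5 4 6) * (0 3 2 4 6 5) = (0 6 5 4)(1 2 3)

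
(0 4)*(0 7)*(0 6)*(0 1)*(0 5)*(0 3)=(0 4 7 6 1 5 3)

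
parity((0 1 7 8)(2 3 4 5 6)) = odd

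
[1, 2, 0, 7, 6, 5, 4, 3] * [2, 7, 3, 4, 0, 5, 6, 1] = [7, 3, 2, 1, 6, 5, 0, 4]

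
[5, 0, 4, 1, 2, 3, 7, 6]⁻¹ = [1, 3, 4, 5, 2, 0, 7, 6]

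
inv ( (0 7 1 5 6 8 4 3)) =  (0 3 4 8 6 5 1 7)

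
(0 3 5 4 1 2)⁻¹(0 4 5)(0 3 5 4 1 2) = (1 4 3)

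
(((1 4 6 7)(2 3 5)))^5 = (1 4 6 7)(2 5 3)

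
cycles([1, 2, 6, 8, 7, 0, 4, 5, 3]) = (0 1 2 6 4 7 5)(3 8)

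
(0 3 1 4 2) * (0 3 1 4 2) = (0 1 2 3 4)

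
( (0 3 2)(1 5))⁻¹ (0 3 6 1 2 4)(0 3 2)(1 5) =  (0 4 3 2 6 5)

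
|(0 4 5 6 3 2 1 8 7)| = 9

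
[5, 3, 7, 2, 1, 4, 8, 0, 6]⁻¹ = [7, 4, 3, 1, 5, 0, 8, 2, 6]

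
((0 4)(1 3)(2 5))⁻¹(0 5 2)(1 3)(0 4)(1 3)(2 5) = (1 3)(2 5 4)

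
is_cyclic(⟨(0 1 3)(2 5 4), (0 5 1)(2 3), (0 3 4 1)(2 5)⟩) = no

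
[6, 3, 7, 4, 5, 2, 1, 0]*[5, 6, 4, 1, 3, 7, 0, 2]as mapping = [0→0, 1→1, 2→2, 3→3, 4→7, 5→4, 6→6, 7→5]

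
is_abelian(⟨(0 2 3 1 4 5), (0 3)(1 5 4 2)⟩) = no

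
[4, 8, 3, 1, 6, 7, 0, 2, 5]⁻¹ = [6, 3, 7, 2, 0, 8, 4, 5, 1]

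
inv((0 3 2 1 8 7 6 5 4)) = (0 4 5 6 7 8 1 2 3)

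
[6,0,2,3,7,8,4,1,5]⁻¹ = [1,7,2,3,6,8,0,4,5]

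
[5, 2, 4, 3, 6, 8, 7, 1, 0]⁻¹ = [8, 7, 1, 3, 2, 0, 4, 6, 5]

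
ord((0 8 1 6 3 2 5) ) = 7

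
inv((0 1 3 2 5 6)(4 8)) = (0 6 5 2 3 1)(4 8)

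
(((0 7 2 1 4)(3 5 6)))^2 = (0 2 4 7 1)(3 6 5)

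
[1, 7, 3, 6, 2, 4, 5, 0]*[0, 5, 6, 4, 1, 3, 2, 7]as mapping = [0→5, 1→7, 2→4, 3→2, 4→6, 5→1, 6→3, 7→0]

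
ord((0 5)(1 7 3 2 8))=10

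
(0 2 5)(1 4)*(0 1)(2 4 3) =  (0 4)(1 3 2 5)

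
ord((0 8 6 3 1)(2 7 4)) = 15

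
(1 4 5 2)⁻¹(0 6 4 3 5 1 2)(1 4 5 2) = (0 6 5 3 2 4 1)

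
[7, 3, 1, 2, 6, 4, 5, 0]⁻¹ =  [7, 2, 3, 1, 5, 6, 4, 0]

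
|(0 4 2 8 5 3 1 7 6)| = 9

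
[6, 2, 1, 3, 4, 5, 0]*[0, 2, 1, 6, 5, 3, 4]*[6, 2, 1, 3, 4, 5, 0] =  [4, 2, 1, 0, 5, 3, 6]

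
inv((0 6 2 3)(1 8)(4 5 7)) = (0 3 2 6)(1 8)(4 7 5)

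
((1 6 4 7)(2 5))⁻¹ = (1 7 4 6)(2 5)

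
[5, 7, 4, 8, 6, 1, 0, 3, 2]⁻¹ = [6, 5, 8, 7, 2, 0, 4, 1, 3]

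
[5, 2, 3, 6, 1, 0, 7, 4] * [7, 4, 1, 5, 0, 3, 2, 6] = [3, 1, 5, 2, 4, 7, 6, 0]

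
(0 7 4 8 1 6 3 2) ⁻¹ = (0 2 3 6 1 8 4 7) 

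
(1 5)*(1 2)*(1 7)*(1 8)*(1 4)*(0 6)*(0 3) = (0 6 3)(1 5 2 7 8 4)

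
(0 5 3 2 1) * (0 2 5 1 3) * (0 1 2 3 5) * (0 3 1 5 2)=()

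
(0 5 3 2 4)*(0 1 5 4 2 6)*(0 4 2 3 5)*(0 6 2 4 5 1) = (0 4)(1 6 5)(2 3)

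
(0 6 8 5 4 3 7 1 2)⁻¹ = (0 2 1 7 3 4 5 8 6)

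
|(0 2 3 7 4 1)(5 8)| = 6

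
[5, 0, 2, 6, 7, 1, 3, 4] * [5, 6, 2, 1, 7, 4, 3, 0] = [4, 5, 2, 3, 0, 6, 1, 7]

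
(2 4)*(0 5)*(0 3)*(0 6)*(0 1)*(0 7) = (0 5 3 6 1 7)(2 4)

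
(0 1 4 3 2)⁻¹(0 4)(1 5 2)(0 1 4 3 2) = (0 4 5)(1 3)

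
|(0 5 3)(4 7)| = 6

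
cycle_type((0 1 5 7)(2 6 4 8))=4^2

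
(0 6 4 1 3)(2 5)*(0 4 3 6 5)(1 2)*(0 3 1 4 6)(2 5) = (0 2 3 6 1)(4 5)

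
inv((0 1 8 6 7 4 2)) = (0 2 4 7 6 8 1)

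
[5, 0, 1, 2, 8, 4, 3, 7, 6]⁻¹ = [1, 2, 3, 6, 5, 0, 8, 7, 4]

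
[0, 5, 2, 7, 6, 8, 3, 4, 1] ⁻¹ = [0, 8, 2, 6, 7, 1, 4, 3, 5] 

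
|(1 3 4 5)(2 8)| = 4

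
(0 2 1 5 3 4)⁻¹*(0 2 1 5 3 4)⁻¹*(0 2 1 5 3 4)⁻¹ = (0 5)(1 4)(2 3)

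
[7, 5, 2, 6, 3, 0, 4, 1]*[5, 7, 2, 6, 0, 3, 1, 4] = [4, 3, 2, 1, 6, 5, 0, 7]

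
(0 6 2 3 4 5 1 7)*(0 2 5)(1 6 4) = (0 4)(1 7 2 3)(5 6)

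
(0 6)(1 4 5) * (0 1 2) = (0 6 1 4 5 2)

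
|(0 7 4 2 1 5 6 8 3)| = 9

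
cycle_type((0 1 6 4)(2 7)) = 2.4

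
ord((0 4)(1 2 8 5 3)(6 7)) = 10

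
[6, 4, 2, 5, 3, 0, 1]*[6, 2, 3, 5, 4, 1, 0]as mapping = [0→0, 1→4, 2→3, 3→1, 4→5, 5→6, 6→2]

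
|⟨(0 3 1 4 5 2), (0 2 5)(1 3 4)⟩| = 24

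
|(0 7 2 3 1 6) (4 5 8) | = 6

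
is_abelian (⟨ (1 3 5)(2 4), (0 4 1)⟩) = no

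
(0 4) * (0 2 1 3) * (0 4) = (1 3 4 2) 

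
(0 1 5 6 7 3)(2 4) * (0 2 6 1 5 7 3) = (0 5 1 7)(2 4 6 3)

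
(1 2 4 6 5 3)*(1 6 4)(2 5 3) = (1 5 2)(3 6)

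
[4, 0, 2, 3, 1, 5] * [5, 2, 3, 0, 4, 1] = [4, 5, 3, 0, 2, 1]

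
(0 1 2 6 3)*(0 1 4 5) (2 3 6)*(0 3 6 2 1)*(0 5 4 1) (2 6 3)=(0 1 3 5 2) 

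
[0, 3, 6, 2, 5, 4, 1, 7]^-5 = [0, 6, 3, 1, 5, 4, 2, 7]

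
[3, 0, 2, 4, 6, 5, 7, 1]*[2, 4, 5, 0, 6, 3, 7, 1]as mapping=[0→0, 1→2, 2→5, 3→6, 4→7, 5→3, 6→1, 7→4]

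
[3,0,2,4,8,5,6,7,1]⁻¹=[1,8,2,0,3,5,6,7,4]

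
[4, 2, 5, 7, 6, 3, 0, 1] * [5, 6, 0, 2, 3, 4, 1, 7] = [3, 0, 4, 7, 1, 2, 5, 6]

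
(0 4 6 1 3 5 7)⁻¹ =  (0 7 5 3 1 6 4)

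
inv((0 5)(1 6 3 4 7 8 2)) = (0 5)(1 2 8 7 4 3 6)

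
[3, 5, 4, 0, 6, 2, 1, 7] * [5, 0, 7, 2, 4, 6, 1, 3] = [2, 6, 4, 5, 1, 7, 0, 3]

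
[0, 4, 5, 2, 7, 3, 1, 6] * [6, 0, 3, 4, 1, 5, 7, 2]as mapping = [0→6, 1→1, 2→5, 3→3, 4→2, 5→4, 6→0, 7→7]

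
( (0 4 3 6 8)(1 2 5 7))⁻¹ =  (0 8 6 3 4)(1 7 5 2)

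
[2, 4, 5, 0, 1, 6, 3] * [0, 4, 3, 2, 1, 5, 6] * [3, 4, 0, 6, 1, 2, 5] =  [6, 4, 2, 3, 1, 5, 0]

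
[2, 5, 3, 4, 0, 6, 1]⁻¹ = [4, 6, 0, 2, 3, 1, 5]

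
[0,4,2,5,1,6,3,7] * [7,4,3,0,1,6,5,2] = [7,1,3,6,4,5,0,2]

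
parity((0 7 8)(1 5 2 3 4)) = even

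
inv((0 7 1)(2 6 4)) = (0 1 7)(2 4 6)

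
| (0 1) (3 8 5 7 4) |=10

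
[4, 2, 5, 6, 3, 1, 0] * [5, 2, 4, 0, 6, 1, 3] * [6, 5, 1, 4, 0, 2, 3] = [3, 0, 5, 4, 6, 1, 2]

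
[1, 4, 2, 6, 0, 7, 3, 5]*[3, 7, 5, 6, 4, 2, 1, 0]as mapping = [0→7, 1→4, 2→5, 3→1, 4→3, 5→0, 6→6, 7→2]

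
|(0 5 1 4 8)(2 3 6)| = 15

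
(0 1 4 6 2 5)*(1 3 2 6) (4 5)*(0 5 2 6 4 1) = (0 3 6 4) (1 2) 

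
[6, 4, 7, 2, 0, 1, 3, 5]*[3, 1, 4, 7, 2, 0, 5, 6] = [5, 2, 6, 4, 3, 1, 7, 0]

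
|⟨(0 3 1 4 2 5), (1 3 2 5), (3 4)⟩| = 720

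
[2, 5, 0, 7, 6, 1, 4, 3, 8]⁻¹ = [2, 5, 0, 7, 6, 1, 4, 3, 8]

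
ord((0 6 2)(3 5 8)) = 3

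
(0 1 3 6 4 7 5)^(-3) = (0 4 1 7 3 5 6)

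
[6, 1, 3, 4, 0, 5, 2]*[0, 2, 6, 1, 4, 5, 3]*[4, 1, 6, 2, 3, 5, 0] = [2, 6, 1, 3, 4, 5, 0]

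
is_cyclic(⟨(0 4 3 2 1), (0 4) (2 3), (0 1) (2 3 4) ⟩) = no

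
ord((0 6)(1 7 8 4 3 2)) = 6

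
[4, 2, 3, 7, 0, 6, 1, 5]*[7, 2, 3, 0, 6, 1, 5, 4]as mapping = [0→6, 1→3, 2→0, 3→4, 4→7, 5→5, 6→2, 7→1]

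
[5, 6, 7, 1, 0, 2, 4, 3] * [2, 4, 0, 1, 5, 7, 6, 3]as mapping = [0→7, 1→6, 2→3, 3→4, 4→2, 5→0, 6→5, 7→1]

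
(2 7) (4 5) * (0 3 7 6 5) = (0 3 7 2 6 5 4) 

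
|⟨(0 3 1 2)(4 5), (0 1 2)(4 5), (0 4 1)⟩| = 720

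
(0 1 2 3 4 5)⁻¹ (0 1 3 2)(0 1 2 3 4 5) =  (1 2 4 3)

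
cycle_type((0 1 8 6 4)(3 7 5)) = 3.5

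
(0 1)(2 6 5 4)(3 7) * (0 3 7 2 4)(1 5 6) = (0 5)(1 3 2)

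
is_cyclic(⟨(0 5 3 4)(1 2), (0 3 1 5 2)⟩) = no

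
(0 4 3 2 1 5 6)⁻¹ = (0 6 5 1 2 3 4)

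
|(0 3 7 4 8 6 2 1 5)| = 9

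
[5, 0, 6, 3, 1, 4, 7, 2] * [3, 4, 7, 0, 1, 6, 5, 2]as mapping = [0→6, 1→3, 2→5, 3→0, 4→4, 5→1, 6→2, 7→7]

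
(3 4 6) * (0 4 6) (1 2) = (0 4) (1 2) (3 6) 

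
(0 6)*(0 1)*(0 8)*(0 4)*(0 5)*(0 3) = (0 6 1 8 4 5 3)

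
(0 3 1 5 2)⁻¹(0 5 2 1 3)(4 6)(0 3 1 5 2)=(0 5 1 3 2)(4 6)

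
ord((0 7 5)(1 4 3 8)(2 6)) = 12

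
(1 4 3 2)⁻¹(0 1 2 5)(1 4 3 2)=(0 4 1 5)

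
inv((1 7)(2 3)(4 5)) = (1 7)(2 3)(4 5)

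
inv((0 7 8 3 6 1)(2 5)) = (0 1 6 3 8 7)(2 5)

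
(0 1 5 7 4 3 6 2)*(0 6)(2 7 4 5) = (0 1 2 6 7 5 4 3)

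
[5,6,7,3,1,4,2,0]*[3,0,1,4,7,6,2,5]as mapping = [0→6,1→2,2→5,3→4,4→0,5→7,6→1,7→3]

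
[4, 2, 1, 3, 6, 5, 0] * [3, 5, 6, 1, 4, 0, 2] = [4, 6, 5, 1, 2, 0, 3]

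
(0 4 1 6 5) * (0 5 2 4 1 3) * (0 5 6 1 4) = (0 4 3 5 6 2)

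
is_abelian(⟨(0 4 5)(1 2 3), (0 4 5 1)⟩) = no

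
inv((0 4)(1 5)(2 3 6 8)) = (0 4)(1 5)(2 8 6 3)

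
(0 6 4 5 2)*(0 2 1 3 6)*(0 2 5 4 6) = (0 2 5 1 3)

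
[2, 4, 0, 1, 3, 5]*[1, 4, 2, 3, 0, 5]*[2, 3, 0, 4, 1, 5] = [0, 2, 3, 1, 4, 5]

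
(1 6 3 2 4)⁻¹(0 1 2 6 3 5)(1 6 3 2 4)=(0 6 4 3 2 5)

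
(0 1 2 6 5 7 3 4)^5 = (0 7 2 4 5 1 3 6)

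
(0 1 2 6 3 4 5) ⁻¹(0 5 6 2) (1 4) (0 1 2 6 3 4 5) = (0 3 6 1) (2 5) 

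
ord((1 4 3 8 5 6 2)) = 7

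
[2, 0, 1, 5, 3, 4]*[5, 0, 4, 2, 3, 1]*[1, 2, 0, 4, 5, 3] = [5, 3, 1, 2, 0, 4]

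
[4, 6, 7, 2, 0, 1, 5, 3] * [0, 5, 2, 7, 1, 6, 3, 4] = [1, 3, 4, 2, 0, 5, 6, 7]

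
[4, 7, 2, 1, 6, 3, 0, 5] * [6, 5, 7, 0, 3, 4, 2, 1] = [3, 1, 7, 5, 2, 0, 6, 4]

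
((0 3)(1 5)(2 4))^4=()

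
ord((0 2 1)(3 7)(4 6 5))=6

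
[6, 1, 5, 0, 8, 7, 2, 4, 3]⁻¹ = [3, 1, 6, 8, 7, 2, 0, 5, 4]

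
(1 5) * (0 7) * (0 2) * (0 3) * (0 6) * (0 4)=(0 7 2 3 6 4)(1 5)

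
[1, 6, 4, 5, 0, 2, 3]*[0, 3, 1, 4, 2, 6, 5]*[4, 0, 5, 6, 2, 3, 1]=[6, 3, 5, 1, 4, 0, 2]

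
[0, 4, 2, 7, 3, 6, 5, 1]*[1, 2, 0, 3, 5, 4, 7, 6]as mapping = [0→1, 1→5, 2→0, 3→6, 4→3, 5→7, 6→4, 7→2]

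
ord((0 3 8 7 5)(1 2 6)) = 15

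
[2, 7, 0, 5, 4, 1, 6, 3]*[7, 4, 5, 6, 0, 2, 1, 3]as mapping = [0→5, 1→3, 2→7, 3→2, 4→0, 5→4, 6→1, 7→6]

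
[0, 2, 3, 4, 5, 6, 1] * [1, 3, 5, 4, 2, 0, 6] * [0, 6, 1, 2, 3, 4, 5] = [6, 4, 3, 1, 0, 5, 2] 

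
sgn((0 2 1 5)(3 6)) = 1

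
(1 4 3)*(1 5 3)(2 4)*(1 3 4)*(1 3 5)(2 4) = (1 4 5 2 3)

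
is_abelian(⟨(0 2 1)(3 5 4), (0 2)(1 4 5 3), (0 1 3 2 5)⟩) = no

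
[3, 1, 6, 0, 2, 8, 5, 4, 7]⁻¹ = [3, 1, 4, 0, 7, 6, 2, 8, 5]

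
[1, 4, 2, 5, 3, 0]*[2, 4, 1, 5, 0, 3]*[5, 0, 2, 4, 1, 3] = [1, 5, 0, 4, 3, 2]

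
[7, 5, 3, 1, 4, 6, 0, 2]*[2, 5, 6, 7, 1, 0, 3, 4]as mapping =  [0→4, 1→0, 2→7, 3→5, 4→1, 5→3, 6→2, 7→6]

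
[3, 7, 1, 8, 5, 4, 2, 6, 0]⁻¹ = [8, 2, 6, 0, 5, 4, 7, 1, 3]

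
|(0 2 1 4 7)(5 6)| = 10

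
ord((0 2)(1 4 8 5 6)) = 10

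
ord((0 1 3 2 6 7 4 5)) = 8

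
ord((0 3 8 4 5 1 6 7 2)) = 9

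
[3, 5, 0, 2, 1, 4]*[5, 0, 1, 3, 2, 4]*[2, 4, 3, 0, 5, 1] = [0, 5, 1, 4, 2, 3]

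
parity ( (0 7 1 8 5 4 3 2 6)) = even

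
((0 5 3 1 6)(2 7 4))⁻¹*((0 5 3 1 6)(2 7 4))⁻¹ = (0 1 5 6 3)(2 7 4)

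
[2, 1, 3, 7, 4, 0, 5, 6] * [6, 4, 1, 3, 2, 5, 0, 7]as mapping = [0→1, 1→4, 2→3, 3→7, 4→2, 5→6, 6→5, 7→0]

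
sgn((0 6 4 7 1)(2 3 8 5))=-1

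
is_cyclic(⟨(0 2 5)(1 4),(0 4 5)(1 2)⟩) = no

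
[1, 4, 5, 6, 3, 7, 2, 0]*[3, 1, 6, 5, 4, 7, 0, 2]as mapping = [0→1, 1→4, 2→7, 3→0, 4→5, 5→2, 6→6, 7→3]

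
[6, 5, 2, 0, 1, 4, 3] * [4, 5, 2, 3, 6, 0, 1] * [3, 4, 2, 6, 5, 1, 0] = [4, 3, 2, 5, 1, 0, 6]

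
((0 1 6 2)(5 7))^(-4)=()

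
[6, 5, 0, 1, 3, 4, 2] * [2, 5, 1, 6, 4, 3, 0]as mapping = [0→0, 1→3, 2→2, 3→5, 4→6, 5→4, 6→1]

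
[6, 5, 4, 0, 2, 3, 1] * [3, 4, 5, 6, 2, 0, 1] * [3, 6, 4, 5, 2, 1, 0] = [6, 3, 4, 5, 1, 0, 2]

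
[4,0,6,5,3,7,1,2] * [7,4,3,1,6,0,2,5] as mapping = [0→6,1→7,2→2,3→0,4→1,5→5,6→4,7→3] 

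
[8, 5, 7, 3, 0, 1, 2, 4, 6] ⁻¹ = [4, 5, 6, 3, 7, 1, 8, 2, 0] 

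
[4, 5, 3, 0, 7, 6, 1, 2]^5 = [0, 6, 2, 3, 4, 1, 5, 7]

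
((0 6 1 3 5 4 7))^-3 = (0 5 6 4 1 7 3)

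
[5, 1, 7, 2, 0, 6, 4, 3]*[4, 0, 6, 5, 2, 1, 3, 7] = [1, 0, 7, 6, 4, 3, 2, 5]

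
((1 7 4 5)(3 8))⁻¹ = (1 5 4 7)(3 8)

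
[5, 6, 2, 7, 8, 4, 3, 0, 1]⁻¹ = [7, 8, 2, 6, 5, 0, 1, 3, 4]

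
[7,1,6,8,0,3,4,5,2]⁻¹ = [4,1,8,5,6,7,2,0,3]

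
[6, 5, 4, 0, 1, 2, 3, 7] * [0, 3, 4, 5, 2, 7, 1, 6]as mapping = [0→1, 1→7, 2→2, 3→0, 4→3, 5→4, 6→5, 7→6]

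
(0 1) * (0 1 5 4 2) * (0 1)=(0 5 4 2 1)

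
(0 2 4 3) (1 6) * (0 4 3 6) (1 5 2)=(0 1) (2 3 4 6 5) 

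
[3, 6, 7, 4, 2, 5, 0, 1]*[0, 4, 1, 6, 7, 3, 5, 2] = [6, 5, 2, 7, 1, 3, 0, 4]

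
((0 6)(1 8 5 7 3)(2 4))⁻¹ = (0 6)(1 3 7 5 8)(2 4)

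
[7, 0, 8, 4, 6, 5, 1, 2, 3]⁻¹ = [1, 6, 7, 8, 3, 5, 4, 0, 2]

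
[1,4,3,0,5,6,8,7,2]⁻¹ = [3,0,8,2,1,4,5,7,6]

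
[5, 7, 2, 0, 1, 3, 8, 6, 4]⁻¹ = [3, 4, 2, 5, 8, 0, 7, 1, 6]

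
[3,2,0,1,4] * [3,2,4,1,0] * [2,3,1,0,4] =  [3,4,0,1,2]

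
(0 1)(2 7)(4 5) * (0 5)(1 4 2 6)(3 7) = (0 4)(1 5 2 3 7 6)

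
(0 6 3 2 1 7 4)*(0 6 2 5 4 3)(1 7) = (0 2 7 3 5 4 6)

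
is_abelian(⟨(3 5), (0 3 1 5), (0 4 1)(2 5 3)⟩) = no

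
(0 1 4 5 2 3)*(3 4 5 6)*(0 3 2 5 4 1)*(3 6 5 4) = (1 3 6 2)(4 5)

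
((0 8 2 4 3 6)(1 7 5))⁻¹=(0 6 3 4 2 8)(1 5 7)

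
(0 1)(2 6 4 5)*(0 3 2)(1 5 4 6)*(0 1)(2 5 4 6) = (0 4 6 2)(1 3 5)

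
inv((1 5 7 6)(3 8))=(1 6 7 5)(3 8)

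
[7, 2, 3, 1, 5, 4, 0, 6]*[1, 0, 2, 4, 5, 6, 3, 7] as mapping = [0→7, 1→2, 2→4, 3→0, 4→6, 5→5, 6→1, 7→3] 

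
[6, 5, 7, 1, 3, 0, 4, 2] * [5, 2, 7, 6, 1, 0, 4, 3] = [4, 0, 3, 2, 6, 5, 1, 7]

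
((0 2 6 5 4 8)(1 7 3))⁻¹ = (0 8 4 5 6 2)(1 3 7)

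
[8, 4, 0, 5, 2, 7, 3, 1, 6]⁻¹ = [2, 7, 4, 6, 1, 3, 8, 5, 0]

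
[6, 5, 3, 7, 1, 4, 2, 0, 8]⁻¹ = [7, 4, 6, 2, 5, 1, 0, 3, 8]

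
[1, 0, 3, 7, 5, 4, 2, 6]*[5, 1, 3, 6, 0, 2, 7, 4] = [1, 5, 6, 4, 2, 0, 3, 7]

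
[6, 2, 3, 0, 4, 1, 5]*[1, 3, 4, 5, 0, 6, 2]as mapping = [0→2, 1→4, 2→5, 3→1, 4→0, 5→3, 6→6]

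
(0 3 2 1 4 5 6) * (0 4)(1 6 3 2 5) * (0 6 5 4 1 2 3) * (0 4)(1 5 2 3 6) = (0 6 5 4 3)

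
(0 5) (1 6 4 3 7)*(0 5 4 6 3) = (0 4) (1 3 7) 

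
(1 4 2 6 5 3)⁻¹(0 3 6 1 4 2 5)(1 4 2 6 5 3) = (0 1 5 4 2 6 3)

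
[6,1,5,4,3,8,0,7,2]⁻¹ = [6,1,8,4,3,2,0,7,5]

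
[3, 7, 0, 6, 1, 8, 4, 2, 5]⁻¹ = [2, 4, 7, 0, 6, 8, 3, 1, 5]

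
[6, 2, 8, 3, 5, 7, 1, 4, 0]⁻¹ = [8, 6, 1, 3, 7, 4, 0, 5, 2]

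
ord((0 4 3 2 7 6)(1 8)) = 6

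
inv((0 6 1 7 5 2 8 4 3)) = (0 3 4 8 2 5 7 1 6)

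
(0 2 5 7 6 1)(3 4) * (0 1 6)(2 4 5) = (0 4 3 5 7)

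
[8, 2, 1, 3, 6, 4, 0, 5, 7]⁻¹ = [6, 2, 1, 3, 5, 7, 4, 8, 0]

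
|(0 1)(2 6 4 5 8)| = 10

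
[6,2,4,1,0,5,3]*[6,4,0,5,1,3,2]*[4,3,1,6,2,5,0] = [1,4,3,2,0,6,5]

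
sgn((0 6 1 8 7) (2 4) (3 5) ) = 1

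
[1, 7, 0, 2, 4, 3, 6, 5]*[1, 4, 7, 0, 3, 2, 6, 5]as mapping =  [0→4, 1→5, 2→1, 3→7, 4→3, 5→0, 6→6, 7→2]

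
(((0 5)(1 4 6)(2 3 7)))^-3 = (0 5)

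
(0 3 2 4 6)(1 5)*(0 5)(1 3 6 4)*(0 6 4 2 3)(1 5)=(0 4 2 5)(1 6)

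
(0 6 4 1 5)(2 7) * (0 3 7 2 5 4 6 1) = (0 1 4)(3 7 5)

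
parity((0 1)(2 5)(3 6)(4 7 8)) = odd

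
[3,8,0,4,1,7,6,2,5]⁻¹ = [2,4,7,0,3,8,6,5,1]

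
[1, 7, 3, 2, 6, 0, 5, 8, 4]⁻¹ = [5, 0, 3, 2, 8, 6, 4, 1, 7]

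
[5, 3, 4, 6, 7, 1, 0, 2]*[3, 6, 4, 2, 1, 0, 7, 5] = [0, 2, 1, 7, 5, 6, 3, 4]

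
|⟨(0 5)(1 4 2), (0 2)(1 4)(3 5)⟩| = 720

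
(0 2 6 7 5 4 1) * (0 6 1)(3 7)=(0 2 1 6 3 7 5 4)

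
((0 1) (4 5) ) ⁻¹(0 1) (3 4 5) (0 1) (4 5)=(0 1) (3 5 4) 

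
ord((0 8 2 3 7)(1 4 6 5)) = 20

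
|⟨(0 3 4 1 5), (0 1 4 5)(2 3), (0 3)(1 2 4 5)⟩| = 360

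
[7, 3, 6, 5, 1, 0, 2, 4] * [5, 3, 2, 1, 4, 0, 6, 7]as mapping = [0→7, 1→1, 2→6, 3→0, 4→3, 5→5, 6→2, 7→4]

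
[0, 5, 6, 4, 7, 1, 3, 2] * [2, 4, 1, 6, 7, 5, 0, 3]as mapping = [0→2, 1→5, 2→0, 3→7, 4→3, 5→4, 6→6, 7→1]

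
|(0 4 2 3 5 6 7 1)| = 8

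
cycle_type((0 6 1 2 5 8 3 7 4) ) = 9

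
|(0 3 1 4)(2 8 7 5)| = 4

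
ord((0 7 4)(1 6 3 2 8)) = 15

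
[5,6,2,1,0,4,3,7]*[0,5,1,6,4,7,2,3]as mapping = [0→7,1→2,2→1,3→5,4→0,5→4,6→6,7→3]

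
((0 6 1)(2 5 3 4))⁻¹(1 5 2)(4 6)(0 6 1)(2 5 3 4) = (0 3 5)(1 2)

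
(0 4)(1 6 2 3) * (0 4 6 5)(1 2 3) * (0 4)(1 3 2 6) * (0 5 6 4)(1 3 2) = (0 3 4 5)(1 6)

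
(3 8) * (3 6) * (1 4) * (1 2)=(1 4 2)(3 8 6)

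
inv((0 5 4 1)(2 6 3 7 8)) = (0 1 4 5)(2 8 7 3 6)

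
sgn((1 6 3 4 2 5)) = -1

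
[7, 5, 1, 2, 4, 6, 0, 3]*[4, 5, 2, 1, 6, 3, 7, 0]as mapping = [0→0, 1→3, 2→5, 3→2, 4→6, 5→7, 6→4, 7→1]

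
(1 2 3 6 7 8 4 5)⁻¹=(1 5 4 8 7 6 3 2)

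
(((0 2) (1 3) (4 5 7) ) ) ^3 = (0 2) (1 3) 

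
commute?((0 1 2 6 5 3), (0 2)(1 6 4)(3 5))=no:(0 1 2 6 5 3)*(0 2)(1 6 4)(3 5)=(0 6 3 2 4 1), (0 2)(1 6 4)(3 5)*(0 1 2 6 5 3)=(0 6 4 2 1 5)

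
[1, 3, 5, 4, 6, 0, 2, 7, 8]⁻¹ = [5, 0, 6, 1, 3, 2, 4, 7, 8]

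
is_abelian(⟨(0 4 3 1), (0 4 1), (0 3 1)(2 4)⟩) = no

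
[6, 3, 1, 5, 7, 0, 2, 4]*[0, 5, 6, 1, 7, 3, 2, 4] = [2, 1, 5, 3, 4, 0, 6, 7]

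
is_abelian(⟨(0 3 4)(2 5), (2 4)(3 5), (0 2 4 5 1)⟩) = no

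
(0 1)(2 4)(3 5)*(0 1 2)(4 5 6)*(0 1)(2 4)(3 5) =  (0 4 1)(2 3 6)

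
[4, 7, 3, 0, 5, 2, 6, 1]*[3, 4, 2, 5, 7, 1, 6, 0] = [7, 0, 5, 3, 1, 2, 6, 4]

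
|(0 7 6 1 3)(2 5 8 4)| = 20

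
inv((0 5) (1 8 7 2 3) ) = (0 5) (1 3 2 7 8) 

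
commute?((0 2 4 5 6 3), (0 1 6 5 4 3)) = no:(0 2 4 5 6 3) * (0 1 6 5 4 3) = (0 2 3 1 6), (0 1 6 5 4 3) * (0 2 4 5 6 3) = (0 1 3 2 4)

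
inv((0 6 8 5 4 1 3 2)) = (0 2 3 1 4 5 8 6)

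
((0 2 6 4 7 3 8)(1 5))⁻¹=(0 8 3 7 4 6 2)(1 5)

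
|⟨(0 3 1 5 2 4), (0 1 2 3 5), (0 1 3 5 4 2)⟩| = 720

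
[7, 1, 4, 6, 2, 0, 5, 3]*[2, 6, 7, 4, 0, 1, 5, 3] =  [3, 6, 0, 5, 7, 2, 1, 4]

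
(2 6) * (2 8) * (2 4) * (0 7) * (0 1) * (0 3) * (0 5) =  (0 7 1 3 5)(2 6 8 4)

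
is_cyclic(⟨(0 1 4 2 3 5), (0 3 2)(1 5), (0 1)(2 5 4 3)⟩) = no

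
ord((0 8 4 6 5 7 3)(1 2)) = 14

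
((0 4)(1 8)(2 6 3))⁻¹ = (0 4)(1 8)(2 3 6)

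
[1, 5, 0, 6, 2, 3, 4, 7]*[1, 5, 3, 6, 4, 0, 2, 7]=[5, 0, 1, 2, 3, 6, 4, 7]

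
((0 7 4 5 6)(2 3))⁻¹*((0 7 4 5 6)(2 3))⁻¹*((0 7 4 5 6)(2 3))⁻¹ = (0 4 6 7 5)(2 3)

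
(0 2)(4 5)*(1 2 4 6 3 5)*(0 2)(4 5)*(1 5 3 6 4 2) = (0 3 2 1)(4 5)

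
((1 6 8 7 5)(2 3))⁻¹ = (1 5 7 8 6)(2 3)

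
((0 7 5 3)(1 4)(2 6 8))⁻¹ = (0 3 5 7)(1 4)(2 8 6)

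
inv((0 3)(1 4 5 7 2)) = (0 3)(1 2 7 5 4)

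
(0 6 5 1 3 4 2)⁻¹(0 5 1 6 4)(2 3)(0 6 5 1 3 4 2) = (0 4)(1 3 5 2 6)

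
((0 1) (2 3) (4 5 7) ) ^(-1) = (0 1) (2 3) (4 7 5) 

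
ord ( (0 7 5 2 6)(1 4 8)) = 15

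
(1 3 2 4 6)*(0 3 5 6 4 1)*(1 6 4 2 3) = (0 1 5 4 2 6)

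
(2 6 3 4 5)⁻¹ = (2 5 4 3 6)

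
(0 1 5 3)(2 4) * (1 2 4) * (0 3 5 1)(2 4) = (0 4 2)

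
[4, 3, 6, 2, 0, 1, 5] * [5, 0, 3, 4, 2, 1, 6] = [2, 4, 6, 3, 5, 0, 1]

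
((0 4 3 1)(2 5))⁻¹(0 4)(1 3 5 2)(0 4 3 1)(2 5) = (0 1 2 5)(3 4)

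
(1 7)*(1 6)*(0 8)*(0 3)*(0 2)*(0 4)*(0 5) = (0 8 3 2 4 5)(1 7 6)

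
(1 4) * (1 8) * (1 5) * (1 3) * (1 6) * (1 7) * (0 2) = (0 2)(1 4 8 5 3 6 7)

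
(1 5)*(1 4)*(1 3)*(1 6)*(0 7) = (0 7) (1 5 4 3 6) 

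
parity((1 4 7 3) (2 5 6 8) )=even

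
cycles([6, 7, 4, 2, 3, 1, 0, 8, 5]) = (0 6)(1 7 8 5)(2 4 3)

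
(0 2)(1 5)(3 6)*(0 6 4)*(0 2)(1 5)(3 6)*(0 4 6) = (0 4 2 3 6)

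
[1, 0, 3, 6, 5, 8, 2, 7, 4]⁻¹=[1, 0, 6, 2, 8, 4, 3, 7, 5]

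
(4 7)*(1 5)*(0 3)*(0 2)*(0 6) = (0 3 2 6)(1 5)(4 7)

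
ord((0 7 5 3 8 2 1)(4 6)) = 14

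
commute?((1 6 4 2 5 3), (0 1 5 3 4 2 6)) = no:(1 6 4 2 5 3) * (0 1 5 3 4 2 6) = (0 1)(2 3 5 4 6), (0 1 5 3 4 2 6) * (1 6 4 2 5 3) = (0 6)(1 3 2 4 5)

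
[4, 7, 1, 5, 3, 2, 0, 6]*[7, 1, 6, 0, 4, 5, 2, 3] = [4, 3, 1, 5, 0, 6, 7, 2]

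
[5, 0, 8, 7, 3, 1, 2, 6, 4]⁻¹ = [1, 5, 6, 4, 8, 0, 7, 3, 2]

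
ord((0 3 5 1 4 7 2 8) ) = 8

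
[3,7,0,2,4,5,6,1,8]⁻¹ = [2,7,3,0,4,5,6,1,8]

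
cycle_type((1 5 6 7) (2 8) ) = 2.4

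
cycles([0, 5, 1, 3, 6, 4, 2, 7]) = (1 5 4 6 2)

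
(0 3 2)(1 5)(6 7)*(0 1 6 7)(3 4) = (0 4 3 2 1 5 6)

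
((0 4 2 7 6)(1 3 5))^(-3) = (0 2 6 4 7)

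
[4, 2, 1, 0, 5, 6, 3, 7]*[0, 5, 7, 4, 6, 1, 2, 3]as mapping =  [0→6, 1→7, 2→5, 3→0, 4→1, 5→2, 6→4, 7→3]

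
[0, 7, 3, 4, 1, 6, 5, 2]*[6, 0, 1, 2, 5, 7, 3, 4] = [6, 4, 2, 5, 0, 3, 7, 1]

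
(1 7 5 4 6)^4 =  (1 6 4 5 7)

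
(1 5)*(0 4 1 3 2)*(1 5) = (0 4 5 3 2)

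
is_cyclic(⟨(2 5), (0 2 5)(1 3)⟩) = no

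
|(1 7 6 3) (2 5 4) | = 12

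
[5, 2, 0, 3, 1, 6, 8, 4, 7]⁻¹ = [2, 4, 1, 3, 7, 0, 5, 8, 6]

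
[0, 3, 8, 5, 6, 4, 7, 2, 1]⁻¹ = [0, 8, 7, 1, 5, 3, 4, 6, 2]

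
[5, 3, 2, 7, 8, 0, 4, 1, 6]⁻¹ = [5, 7, 2, 1, 6, 0, 8, 3, 4]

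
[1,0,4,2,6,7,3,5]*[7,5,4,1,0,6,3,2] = [5,7,0,4,3,2,1,6]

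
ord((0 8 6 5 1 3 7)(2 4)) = 14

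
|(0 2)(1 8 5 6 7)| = 10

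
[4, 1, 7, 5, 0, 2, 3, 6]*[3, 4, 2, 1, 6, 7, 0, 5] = [6, 4, 5, 7, 3, 2, 1, 0]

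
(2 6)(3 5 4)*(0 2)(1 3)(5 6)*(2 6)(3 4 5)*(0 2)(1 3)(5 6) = (0 5 6 2 1 4 3)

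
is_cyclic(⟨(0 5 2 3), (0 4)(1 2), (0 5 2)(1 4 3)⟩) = no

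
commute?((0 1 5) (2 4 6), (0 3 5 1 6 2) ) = no:(0 1 5) (2 4 6)*(0 3 5 1 6 2) = (0 6) (2 4) (3 5), (0 3 5 1 6 2)*(0 1 5) (2 4 6) = (0 3) (1 2) (4 6) 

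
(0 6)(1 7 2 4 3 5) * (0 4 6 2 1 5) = (0 2 6 4 3)(1 7)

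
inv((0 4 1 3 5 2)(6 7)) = (0 2 5 3 1 4)(6 7)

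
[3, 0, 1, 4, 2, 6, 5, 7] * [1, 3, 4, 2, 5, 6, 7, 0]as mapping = [0→2, 1→1, 2→3, 3→5, 4→4, 5→7, 6→6, 7→0]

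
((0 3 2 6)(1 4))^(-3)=(0 3 2 6)(1 4)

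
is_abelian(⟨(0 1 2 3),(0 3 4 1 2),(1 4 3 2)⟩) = no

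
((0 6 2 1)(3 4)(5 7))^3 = (0 1 2 6)(3 4)(5 7)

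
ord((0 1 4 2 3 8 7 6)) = 8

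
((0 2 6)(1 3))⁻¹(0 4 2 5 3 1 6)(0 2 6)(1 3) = (0 2 4 6 5 1 3)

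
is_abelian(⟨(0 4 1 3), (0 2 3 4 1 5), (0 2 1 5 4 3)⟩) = no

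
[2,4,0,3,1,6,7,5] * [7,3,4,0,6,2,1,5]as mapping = [0→4,1→6,2→7,3→0,4→3,5→1,6→5,7→2]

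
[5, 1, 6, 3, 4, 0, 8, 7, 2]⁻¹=[5, 1, 8, 3, 4, 0, 2, 7, 6]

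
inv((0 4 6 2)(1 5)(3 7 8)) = (0 2 6 4)(1 5)(3 8 7)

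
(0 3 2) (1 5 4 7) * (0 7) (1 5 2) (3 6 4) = (0 6 4) (1 2 7 5 3) 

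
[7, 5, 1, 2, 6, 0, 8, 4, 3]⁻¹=[5, 2, 3, 8, 7, 1, 4, 0, 6]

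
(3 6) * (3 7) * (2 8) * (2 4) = (2 8 4)(3 6 7)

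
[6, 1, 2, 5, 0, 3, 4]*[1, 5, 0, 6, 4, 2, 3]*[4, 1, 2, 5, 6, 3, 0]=[5, 3, 4, 2, 1, 0, 6]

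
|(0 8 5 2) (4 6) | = 4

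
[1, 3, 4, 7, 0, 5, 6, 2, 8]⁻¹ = [4, 0, 7, 1, 2, 5, 6, 3, 8]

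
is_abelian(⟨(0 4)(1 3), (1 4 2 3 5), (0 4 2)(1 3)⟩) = no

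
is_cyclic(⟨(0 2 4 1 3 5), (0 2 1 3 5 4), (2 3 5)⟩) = no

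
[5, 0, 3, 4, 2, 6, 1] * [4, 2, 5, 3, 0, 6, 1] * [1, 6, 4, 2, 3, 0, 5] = [5, 3, 2, 1, 0, 6, 4]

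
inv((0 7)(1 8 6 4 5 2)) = (0 7)(1 2 5 4 6 8)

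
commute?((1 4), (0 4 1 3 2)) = no:(1 4)*(0 4 1 3 2) = (0 4 3 2), (0 4 1 3 2)*(1 4) = (0 1 3 2)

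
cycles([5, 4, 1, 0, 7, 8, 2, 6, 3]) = (0 5 8 3)(1 4 7 6 2)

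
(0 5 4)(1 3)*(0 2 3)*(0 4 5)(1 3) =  (1 4 2)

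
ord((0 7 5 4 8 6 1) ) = 7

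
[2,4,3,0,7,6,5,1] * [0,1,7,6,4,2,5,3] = [7,4,6,0,3,5,2,1]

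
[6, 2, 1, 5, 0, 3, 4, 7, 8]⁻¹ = [4, 2, 1, 5, 6, 3, 0, 7, 8]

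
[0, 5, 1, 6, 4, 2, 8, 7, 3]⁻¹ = [0, 2, 5, 8, 4, 1, 3, 7, 6]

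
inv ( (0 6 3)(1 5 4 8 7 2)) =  (0 3 6)(1 2 7 8 4 5)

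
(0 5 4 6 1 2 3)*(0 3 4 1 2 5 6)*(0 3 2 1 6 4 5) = (0 4 3 2 5 6 1)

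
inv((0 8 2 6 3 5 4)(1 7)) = (0 4 5 3 6 2 8)(1 7)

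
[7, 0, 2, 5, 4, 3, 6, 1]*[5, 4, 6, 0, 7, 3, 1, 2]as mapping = [0→2, 1→5, 2→6, 3→3, 4→7, 5→0, 6→1, 7→4]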